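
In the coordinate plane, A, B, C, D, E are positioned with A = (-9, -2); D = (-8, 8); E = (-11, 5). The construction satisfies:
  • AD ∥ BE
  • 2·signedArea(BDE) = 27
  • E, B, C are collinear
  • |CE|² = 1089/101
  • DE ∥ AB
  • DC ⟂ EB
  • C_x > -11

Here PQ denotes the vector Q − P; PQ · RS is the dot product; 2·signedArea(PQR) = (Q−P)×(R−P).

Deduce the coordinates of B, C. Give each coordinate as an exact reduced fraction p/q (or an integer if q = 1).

1. B_x = -12  [AD ∥ BE ∩ DE ∥ AB]
2. B_y = -5  [AD ∥ BE ∩ DE ∥ AB]
   → B = (-12, -5)
3. C_x = -1078/101  [E, B, C are collinear ∩ DC ⟂ EB]
4. C_y = 835/101  [E, B, C are collinear ∩ DC ⟂ EB]
   → C = (-1078/101, 835/101)

B = (-12, -5)
C = (-1078/101, 835/101)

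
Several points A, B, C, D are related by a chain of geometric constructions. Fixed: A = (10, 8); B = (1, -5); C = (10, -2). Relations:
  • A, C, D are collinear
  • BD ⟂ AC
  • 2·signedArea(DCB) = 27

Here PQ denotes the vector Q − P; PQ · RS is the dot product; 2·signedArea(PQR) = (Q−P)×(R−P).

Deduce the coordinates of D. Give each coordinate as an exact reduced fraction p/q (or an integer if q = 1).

D = (10, -5)

1. D_x = 10  [A, C, D are collinear ∩ BD ⟂ AC]
2. D_y = -5  [A, C, D are collinear ∩ BD ⟂ AC]
   → D = (10, -5)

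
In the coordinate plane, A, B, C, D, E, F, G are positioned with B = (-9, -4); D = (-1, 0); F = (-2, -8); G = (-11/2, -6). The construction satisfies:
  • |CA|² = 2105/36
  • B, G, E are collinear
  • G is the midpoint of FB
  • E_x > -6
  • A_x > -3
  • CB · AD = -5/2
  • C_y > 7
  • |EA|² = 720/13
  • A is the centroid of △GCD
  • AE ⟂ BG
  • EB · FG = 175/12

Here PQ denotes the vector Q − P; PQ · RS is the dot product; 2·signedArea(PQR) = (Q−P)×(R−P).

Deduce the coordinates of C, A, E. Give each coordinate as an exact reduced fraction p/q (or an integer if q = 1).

A = (-13/6, 2/3)
C = (0, 8)
E = (-457/78, -226/39)

1. E_x = -457/78  [B, G, E are collinear ∩ EB · FG = 175/12]
2. E_y = -226/39  [B, G, E are collinear ∩ EB · FG = 175/12]
   → E = (-457/78, -226/39)
3. A_x = -13/6  [line -7/2·x + 2·y + -107/12 = 0 ∩ |EA|² = 720/13]
4. A_y = 2/3  [line -7/2·x + 2·y + -107/12 = 0 ∩ |EA|² = 720/13]
   → A = (-13/6, 2/3)
5. C_x = 0  [CB · AD = -5/2 ∩ A is the centroid of △GCD]
6. C_y = 8  [CB · AD = -5/2 ∩ A is the centroid of △GCD]
   → C = (0, 8)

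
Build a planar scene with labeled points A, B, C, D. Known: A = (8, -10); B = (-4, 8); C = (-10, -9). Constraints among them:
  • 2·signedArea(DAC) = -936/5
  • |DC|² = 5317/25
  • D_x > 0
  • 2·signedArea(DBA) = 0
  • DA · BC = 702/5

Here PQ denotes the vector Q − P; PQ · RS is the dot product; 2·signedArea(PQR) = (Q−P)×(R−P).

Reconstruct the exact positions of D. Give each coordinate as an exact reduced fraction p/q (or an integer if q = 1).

1. D_x = 4/5  [2·signedArea(DBA) = 0 ∩ DA · BC = 702/5]
2. D_y = 4/5  [2·signedArea(DBA) = 0 ∩ DA · BC = 702/5]
   → D = (4/5, 4/5)

D = (4/5, 4/5)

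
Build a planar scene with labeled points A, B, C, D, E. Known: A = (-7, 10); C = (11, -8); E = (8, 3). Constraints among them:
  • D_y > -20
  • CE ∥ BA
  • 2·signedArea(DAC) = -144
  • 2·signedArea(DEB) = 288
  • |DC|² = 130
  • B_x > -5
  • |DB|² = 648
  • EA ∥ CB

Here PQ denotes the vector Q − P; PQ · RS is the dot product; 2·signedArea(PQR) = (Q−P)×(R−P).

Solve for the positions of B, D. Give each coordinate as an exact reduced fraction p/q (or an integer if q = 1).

B = (-4, -1)
D = (14, -19)

1. B_x = -4  [CE ∥ BA ∩ EA ∥ CB]
2. B_y = -1  [CE ∥ BA ∩ EA ∥ CB]
   → B = (-4, -1)
3. D_x = 14  [2·signedArea(DEB) = 288 ∩ 2·signedArea(DAC) = -144]
4. D_y = -19  [2·signedArea(DEB) = 288 ∩ 2·signedArea(DAC) = -144]
   → D = (14, -19)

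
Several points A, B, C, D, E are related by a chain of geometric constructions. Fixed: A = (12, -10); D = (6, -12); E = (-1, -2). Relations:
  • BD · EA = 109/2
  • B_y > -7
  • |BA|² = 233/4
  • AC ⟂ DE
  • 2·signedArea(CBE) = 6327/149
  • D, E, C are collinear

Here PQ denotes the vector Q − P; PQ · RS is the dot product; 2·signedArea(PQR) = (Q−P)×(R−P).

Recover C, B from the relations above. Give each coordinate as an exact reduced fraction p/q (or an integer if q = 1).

B = (11/2, -6)
C = (1048/149, -2008/149)

1. C_x = 1048/149  [D, E, C are collinear ∩ AC ⟂ DE]
2. C_y = -2008/149  [D, E, C are collinear ∩ AC ⟂ DE]
   → C = (1048/149, -2008/149)
3. B_x = 11/2  [BD · EA = 109/2 ∩ 2·signedArea(CBE) = 6327/149]
4. B_y = -6  [BD · EA = 109/2 ∩ 2·signedArea(CBE) = 6327/149]
   → B = (11/2, -6)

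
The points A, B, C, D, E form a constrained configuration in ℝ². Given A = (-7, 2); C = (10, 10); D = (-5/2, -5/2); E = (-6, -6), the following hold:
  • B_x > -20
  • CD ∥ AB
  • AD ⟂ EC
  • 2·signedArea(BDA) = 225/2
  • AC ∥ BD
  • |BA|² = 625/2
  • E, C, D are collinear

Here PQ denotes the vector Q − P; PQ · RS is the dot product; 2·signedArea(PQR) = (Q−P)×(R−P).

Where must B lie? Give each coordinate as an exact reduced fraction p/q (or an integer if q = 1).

B = (-39/2, -21/2)

1. B_x = -39/2  [AC ∥ BD ∩ CD ∥ AB]
2. B_y = -21/2  [AC ∥ BD ∩ CD ∥ AB]
   → B = (-39/2, -21/2)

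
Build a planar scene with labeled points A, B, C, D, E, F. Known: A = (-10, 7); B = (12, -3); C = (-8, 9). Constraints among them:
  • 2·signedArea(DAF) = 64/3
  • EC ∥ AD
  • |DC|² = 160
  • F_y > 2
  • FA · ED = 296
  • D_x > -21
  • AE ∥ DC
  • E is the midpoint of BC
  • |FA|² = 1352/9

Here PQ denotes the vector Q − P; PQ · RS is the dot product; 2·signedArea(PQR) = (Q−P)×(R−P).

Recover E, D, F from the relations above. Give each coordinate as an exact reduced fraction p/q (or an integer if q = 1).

D = (-20, 13)
E = (2, 3)
F = (4/3, 7/3)

1. E_x = 2  [E is the midpoint of BC]
2. E_y = 3  [E is the midpoint of BC]
   → E = (2, 3)
3. D_x = -20  [AE ∥ DC ∩ EC ∥ AD]
4. D_y = 13  [AE ∥ DC ∩ EC ∥ AD]
   → D = (-20, 13)
5. F_x = 4/3  [FA · ED = 296 ∩ 2·signedArea(DAF) = 64/3]
6. F_y = 7/3  [FA · ED = 296 ∩ 2·signedArea(DAF) = 64/3]
   → F = (4/3, 7/3)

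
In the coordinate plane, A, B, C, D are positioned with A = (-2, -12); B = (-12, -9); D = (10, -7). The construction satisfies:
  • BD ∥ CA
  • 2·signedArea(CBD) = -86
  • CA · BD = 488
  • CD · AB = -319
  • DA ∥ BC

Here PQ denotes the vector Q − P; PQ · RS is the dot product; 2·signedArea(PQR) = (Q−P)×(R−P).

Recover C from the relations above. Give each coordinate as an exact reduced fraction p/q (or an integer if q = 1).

C = (-24, -14)

1. C_x = -24  [BD ∥ CA ∩ DA ∥ BC]
2. C_y = -14  [BD ∥ CA ∩ DA ∥ BC]
   → C = (-24, -14)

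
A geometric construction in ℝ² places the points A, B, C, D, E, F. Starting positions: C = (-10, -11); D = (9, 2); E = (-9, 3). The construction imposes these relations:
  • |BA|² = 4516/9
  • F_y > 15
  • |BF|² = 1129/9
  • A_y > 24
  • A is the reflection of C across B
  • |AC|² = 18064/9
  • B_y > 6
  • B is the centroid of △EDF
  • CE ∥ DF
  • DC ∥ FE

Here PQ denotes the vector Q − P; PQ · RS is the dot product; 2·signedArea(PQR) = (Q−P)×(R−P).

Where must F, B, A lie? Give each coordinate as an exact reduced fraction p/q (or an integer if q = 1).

1. F_x = 10  [DC ∥ FE ∩ CE ∥ DF]
2. F_y = 16  [DC ∥ FE ∩ CE ∥ DF]
   → F = (10, 16)
3. B_x = 10/3  [B is the centroid of △EDF]
4. B_y = 7  [B is the centroid of △EDF]
   → B = (10/3, 7)
5. A_x = 50/3  [A is the reflection of C across B]
6. A_y = 25  [A is the reflection of C across B]
   → A = (50/3, 25)

A = (50/3, 25)
B = (10/3, 7)
F = (10, 16)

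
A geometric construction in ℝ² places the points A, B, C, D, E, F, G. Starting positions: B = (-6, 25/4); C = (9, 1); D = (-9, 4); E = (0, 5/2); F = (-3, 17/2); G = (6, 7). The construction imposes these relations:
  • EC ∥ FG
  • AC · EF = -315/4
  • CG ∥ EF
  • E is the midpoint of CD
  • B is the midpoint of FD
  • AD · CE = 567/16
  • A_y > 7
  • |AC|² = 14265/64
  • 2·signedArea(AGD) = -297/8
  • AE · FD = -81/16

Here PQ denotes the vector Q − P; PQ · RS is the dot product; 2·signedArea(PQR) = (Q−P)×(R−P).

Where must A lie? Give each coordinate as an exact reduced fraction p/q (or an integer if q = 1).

A = (-9/2, 59/8)

1. A_x = -9/2  [AC · EF = -315/4 ∩ AD · CE = 567/16]
2. A_y = 59/8  [AC · EF = -315/4 ∩ AD · CE = 567/16]
   → A = (-9/2, 59/8)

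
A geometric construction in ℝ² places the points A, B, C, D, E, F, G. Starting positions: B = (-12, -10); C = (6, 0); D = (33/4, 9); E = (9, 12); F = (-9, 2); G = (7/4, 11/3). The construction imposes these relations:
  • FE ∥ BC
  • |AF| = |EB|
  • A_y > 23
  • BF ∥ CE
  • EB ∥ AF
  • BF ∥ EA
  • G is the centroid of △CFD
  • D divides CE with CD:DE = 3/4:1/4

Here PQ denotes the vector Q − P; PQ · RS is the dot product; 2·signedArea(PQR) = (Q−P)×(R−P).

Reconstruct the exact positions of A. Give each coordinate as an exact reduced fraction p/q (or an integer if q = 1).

1. A_x = 12  [EB ∥ AF ∩ BF ∥ EA]
2. A_y = 24  [EB ∥ AF ∩ BF ∥ EA]
   → A = (12, 24)

A = (12, 24)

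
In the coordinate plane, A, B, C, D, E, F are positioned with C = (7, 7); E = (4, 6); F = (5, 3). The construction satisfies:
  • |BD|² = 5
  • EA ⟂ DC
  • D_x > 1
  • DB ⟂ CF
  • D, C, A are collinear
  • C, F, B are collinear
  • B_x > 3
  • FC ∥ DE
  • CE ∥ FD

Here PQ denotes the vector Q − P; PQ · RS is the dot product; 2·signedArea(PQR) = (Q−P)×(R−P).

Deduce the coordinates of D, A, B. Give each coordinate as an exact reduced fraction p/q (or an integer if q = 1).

A = (5, 5)
B = (4, 1)
D = (2, 2)

1. D_x = 2  [FC ∥ DE ∩ CE ∥ FD]
2. D_y = 2  [FC ∥ DE ∩ CE ∥ FD]
   → D = (2, 2)
3. A_x = 5  [D, C, A are collinear ∩ EA ⟂ DC]
4. A_y = 5  [D, C, A are collinear ∩ EA ⟂ DC]
   → A = (5, 5)
5. B_x = 4  [C, F, B are collinear ∩ DB ⟂ CF]
6. B_y = 1  [C, F, B are collinear ∩ DB ⟂ CF]
   → B = (4, 1)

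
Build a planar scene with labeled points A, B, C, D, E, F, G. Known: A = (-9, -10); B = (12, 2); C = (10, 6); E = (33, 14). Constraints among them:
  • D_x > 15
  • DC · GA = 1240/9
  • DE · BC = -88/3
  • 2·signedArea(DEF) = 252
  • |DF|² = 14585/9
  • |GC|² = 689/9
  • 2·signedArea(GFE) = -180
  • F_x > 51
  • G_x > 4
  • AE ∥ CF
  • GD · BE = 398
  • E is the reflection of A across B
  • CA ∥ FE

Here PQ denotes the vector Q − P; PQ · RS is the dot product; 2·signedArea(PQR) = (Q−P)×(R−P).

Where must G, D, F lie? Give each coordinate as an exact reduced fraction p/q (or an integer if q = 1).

D = (47/3, 38/3)
F = (52, 30)
G = (13/3, -2/3)

1. F_x = 52  [CA ∥ FE ∩ AE ∥ CF]
2. F_y = 30  [CA ∥ FE ∩ AE ∥ CF]
   → F = (52, 30)
3. D_x = 47/3  [2·signedArea(DEF) = 252 ∩ DE · BC = -88/3]
4. D_y = 38/3  [2·signedArea(DEF) = 252 ∩ DE · BC = -88/3]
   → D = (47/3, 38/3)
5. G_x = 13/3  [2·signedArea(GFE) = -180 ∩ GD · BE = 398]
6. G_y = -2/3  [2·signedArea(GFE) = -180 ∩ GD · BE = 398]
   → G = (13/3, -2/3)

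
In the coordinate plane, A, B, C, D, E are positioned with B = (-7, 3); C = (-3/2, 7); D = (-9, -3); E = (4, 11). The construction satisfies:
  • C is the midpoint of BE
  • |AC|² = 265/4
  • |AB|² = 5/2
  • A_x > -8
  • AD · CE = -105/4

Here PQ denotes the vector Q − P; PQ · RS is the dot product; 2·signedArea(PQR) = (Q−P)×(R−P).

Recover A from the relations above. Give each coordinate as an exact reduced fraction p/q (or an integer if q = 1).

1. A_x = -15/2  [line -11/2·x + -4·y + -141/4 = 0 ∩ |AC|² = 265/4]
2. A_y = 3/2  [line -11/2·x + -4·y + -141/4 = 0 ∩ |AC|² = 265/4]
   → A = (-15/2, 3/2)

A = (-15/2, 3/2)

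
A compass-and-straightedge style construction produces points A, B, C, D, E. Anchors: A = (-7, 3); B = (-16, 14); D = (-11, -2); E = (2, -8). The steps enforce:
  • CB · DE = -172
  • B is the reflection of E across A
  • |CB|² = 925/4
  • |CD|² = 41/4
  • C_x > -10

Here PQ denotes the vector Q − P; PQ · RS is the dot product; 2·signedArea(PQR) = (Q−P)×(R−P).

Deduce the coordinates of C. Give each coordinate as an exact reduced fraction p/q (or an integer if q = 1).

C = (-9, 1/2)

1. C_x = -9  [line -13·x + 6·y + -120 = 0 ∩ |CD|² = 41/4]
2. C_y = 1/2  [line -13·x + 6·y + -120 = 0 ∩ |CD|² = 41/4]
   → C = (-9, 1/2)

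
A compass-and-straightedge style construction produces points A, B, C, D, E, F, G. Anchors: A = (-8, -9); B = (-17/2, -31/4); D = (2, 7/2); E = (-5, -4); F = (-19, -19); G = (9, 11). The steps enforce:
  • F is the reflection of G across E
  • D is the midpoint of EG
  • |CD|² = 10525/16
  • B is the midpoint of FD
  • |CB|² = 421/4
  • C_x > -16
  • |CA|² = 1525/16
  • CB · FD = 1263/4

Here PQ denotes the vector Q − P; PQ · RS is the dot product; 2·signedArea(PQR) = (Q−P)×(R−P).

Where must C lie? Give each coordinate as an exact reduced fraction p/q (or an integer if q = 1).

1. C_x = -31/2  [line -21·x + -45/2·y + -5349/8 = 0 ∩ |CD|² = 10525/16]
2. C_y = -61/4  [line -21·x + -45/2·y + -5349/8 = 0 ∩ |CD|² = 10525/16]
   → C = (-31/2, -61/4)

C = (-31/2, -61/4)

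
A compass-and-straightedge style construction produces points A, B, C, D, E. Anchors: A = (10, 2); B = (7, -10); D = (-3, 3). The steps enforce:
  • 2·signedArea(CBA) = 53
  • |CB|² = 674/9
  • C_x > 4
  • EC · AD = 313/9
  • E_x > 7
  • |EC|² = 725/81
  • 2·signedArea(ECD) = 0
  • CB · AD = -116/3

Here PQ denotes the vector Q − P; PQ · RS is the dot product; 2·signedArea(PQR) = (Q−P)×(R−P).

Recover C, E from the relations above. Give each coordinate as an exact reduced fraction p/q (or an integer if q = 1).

C = (14/3, -5/3)
E = (65/9, -29/9)

1. C_x = 14/3  [CB · AD = -116/3 ∩ 2·signedArea(CBA) = 53]
2. C_y = -5/3  [CB · AD = -116/3 ∩ 2·signedArea(CBA) = 53]
   → C = (14/3, -5/3)
3. E_x = 65/9  [2·signedArea(ECD) = 0 ∩ EC · AD = 313/9]
4. E_y = -29/9  [2·signedArea(ECD) = 0 ∩ EC · AD = 313/9]
   → E = (65/9, -29/9)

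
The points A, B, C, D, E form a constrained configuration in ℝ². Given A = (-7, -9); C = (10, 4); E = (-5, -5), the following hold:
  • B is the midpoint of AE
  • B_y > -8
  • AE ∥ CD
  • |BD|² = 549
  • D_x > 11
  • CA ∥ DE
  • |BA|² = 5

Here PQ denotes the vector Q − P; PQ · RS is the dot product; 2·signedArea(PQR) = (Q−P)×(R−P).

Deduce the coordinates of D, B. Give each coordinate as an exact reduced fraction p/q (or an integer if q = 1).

1. D_x = 12  [CA ∥ DE ∩ AE ∥ CD]
2. D_y = 8  [CA ∥ DE ∩ AE ∥ CD]
   → D = (12, 8)
3. B_x = -6  [B is the midpoint of AE]
4. B_y = -7  [B is the midpoint of AE]
   → B = (-6, -7)

B = (-6, -7)
D = (12, 8)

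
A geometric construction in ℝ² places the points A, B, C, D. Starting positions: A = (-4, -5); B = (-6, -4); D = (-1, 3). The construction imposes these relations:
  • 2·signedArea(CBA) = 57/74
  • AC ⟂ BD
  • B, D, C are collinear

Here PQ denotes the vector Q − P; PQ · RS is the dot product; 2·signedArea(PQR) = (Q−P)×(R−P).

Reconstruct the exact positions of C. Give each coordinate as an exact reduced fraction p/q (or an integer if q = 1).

C = (-429/74, -275/74)

1. C_x = -429/74  [B, D, C are collinear ∩ AC ⟂ BD]
2. C_y = -275/74  [B, D, C are collinear ∩ AC ⟂ BD]
   → C = (-429/74, -275/74)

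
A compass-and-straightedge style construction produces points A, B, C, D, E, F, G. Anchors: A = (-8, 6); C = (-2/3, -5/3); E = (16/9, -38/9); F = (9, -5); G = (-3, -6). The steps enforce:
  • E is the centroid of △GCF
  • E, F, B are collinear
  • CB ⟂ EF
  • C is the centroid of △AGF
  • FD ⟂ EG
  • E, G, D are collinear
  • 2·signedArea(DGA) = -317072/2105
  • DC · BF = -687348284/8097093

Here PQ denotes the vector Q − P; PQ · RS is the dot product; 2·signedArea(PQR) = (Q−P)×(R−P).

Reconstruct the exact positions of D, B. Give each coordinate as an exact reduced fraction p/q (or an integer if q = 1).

1. D_x = 16561/2105  [E, G, D are collinear ∩ FD ⟂ EG]
2. D_y = -4118/2105  [E, G, D are collinear ∩ FD ⟂ EG]
   → D = (16561/2105, -4118/2105)
3. B_x = -11677/12822  [E, F, B are collinear ∩ CB ⟂ EF]
4. B_y = -50425/12822  [E, F, B are collinear ∩ CB ⟂ EF]
   → B = (-11677/12822, -50425/12822)

B = (-11677/12822, -50425/12822)
D = (16561/2105, -4118/2105)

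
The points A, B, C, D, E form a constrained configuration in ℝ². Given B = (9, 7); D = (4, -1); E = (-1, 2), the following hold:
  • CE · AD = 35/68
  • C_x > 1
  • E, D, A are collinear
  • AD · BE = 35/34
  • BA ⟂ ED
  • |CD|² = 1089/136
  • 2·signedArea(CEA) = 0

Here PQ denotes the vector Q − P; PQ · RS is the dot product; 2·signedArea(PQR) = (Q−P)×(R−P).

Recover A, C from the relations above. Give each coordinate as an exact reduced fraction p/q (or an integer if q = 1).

1. A_x = 141/34  [E, D, A are collinear ∩ BA ⟂ ED]
2. A_y = -37/34  [E, D, A are collinear ∩ BA ⟂ ED]
   → A = (141/34, -37/34)
3. C_x = 107/68  [2·signedArea(CEA) = 0 ∩ CE · AD = 35/68]
4. C_y = 31/68  [2·signedArea(CEA) = 0 ∩ CE · AD = 35/68]
   → C = (107/68, 31/68)

A = (141/34, -37/34)
C = (107/68, 31/68)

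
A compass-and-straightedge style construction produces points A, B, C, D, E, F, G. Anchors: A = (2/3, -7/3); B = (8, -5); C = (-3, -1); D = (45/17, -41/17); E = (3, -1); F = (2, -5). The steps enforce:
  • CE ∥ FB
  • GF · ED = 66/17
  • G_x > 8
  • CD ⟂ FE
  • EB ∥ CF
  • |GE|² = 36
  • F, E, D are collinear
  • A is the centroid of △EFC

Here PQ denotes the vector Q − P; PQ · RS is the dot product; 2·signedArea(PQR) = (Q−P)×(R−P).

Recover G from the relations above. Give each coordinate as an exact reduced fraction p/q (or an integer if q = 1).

G = (141/17, -65/17)

1. G_x = 141/17  [line 6/17·x + 24/17·y + 42/17 = 0 ∩ |GE|² = 36]
2. G_y = -65/17  [line 6/17·x + 24/17·y + 42/17 = 0 ∩ |GE|² = 36]
   → G = (141/17, -65/17)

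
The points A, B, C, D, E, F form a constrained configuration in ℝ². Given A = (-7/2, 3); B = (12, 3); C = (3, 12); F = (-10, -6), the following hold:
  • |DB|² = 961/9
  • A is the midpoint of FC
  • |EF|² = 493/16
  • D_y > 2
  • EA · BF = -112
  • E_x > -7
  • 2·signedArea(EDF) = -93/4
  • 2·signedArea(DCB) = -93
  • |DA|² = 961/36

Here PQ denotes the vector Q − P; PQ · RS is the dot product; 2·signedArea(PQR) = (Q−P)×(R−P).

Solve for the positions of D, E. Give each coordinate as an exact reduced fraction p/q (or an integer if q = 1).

D = (5/3, 3)
E = (-27/4, -3/2)

1. D_x = 5/3  [line 9·x + 9·y + -42 = 0 ∩ |DB|² = 961/9]
2. D_y = 3  [line 9·x + 9·y + -42 = 0 ∩ |DB|² = 961/9]
   → D = (5/3, 3)
3. E_x = -27/4  [2·signedArea(EDF) = -93/4 ∩ EA · BF = -112]
4. E_y = -3/2  [2·signedArea(EDF) = -93/4 ∩ EA · BF = -112]
   → E = (-27/4, -3/2)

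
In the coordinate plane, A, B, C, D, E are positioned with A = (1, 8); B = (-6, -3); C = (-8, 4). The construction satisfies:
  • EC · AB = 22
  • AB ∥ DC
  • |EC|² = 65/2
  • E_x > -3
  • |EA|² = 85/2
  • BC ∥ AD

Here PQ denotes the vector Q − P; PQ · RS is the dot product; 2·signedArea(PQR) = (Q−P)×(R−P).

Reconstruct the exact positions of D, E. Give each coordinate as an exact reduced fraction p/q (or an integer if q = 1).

D = (-1, 15)
E = (-5/2, 5/2)

1. D_x = -1  [AB ∥ DC ∩ BC ∥ AD]
2. D_y = 15  [AB ∥ DC ∩ BC ∥ AD]
   → D = (-1, 15)
3. E_x = -5/2  [line 7·x + 11·y + -10 = 0 ∩ |EA|² = 85/2]
4. E_y = 5/2  [line 7·x + 11·y + -10 = 0 ∩ |EA|² = 85/2]
   → E = (-5/2, 5/2)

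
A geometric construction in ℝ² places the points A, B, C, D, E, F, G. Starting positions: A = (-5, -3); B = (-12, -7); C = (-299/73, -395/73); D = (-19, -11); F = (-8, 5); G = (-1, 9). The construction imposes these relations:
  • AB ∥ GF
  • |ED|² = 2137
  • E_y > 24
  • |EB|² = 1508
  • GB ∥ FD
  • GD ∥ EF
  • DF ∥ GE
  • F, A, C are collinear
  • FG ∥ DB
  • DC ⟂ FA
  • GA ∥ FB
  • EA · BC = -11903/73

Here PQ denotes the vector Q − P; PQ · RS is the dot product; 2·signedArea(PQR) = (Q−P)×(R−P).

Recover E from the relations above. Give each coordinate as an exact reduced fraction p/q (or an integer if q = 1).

1. E_x = 10  [GD ∥ EF ∩ DF ∥ GE]
2. E_y = 25  [GD ∥ EF ∩ DF ∥ GE]
   → E = (10, 25)

E = (10, 25)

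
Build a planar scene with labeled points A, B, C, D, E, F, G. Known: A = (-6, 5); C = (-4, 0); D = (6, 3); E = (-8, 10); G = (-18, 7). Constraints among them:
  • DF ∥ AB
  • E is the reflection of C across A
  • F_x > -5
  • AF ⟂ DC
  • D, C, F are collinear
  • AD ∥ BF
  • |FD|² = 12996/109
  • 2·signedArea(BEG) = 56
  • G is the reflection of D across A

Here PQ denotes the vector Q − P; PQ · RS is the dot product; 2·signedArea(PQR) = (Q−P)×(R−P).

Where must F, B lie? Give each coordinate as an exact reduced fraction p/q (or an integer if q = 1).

B = (-1794/109, 203/109)
F = (-486/109, -15/109)

1. F_x = -486/109  [D, C, F are collinear ∩ AF ⟂ DC]
2. F_y = -15/109  [D, C, F are collinear ∩ AF ⟂ DC]
   → F = (-486/109, -15/109)
3. B_x = -1794/109  [AD ∥ BF ∩ DF ∥ AB]
4. B_y = 203/109  [AD ∥ BF ∩ DF ∥ AB]
   → B = (-1794/109, 203/109)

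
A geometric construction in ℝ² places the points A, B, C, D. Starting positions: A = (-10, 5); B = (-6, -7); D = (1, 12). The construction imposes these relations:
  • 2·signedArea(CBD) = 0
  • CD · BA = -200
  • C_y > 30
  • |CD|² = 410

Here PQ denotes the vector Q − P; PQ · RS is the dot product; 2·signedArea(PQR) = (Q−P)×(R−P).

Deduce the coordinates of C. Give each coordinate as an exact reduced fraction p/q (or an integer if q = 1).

1. C_x = 8  [2·signedArea(CBD) = 0 ∩ CD · BA = -200]
2. C_y = 31  [2·signedArea(CBD) = 0 ∩ CD · BA = -200]
   → C = (8, 31)

C = (8, 31)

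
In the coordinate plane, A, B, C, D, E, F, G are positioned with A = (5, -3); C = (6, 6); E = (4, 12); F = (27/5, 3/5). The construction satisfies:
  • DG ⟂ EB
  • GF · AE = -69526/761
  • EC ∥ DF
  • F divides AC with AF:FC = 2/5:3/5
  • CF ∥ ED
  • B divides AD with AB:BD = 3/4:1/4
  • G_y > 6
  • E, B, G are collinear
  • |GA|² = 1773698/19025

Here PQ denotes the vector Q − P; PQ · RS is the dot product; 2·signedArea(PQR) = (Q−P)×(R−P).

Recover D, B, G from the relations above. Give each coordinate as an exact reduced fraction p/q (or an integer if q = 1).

B = (19/5, 21/5)
D = (17/5, 33/5)
G = (14692/3805, 25068/3805)

1. D_x = 17/5  [EC ∥ DF ∩ CF ∥ ED]
2. D_y = 33/5  [EC ∥ DF ∩ CF ∥ ED]
   → D = (17/5, 33/5)
3. B_x = 19/5  [B divides AD with AB:BD = 3/4:1/4]
4. B_y = 21/5  [B divides AD with AB:BD = 3/4:1/4]
   → B = (19/5, 21/5)
5. G_x = 14692/3805  [E, B, G are collinear ∩ DG ⟂ EB]
6. G_y = 25068/3805  [E, B, G are collinear ∩ DG ⟂ EB]
   → G = (14692/3805, 25068/3805)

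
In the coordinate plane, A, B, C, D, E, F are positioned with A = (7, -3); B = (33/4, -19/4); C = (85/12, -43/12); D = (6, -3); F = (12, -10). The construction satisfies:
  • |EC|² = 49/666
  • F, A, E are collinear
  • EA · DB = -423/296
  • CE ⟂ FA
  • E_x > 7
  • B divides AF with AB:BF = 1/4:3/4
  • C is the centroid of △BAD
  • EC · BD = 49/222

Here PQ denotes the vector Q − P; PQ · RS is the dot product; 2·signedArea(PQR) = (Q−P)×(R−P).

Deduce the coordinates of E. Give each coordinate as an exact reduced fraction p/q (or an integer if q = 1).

1. E_x = 1081/148  [F, A, E are collinear ∩ CE ⟂ FA]
2. E_y = -507/148  [F, A, E are collinear ∩ CE ⟂ FA]
   → E = (1081/148, -507/148)

E = (1081/148, -507/148)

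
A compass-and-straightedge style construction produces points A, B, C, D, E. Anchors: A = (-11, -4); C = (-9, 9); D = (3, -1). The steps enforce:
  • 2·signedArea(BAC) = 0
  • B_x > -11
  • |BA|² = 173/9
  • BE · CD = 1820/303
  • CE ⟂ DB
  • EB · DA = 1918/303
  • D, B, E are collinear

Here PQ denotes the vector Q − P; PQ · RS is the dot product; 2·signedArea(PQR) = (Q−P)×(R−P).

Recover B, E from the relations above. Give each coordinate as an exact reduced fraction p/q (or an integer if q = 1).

1. B_x = -31/3  [line -13·x + 2·y + -135 = 0 ∩ |BA|² = 173/9]
2. B_y = 1/3  [line -13·x + 2·y + -135 = 0 ∩ |BA|² = 173/9]
   → B = (-31/3, 1/3)
3. E_x = -997/101  [D, B, E are collinear ∩ CE ⟂ DB]
4. E_y = 29/101  [D, B, E are collinear ∩ CE ⟂ DB]
   → E = (-997/101, 29/101)

B = (-31/3, 1/3)
E = (-997/101, 29/101)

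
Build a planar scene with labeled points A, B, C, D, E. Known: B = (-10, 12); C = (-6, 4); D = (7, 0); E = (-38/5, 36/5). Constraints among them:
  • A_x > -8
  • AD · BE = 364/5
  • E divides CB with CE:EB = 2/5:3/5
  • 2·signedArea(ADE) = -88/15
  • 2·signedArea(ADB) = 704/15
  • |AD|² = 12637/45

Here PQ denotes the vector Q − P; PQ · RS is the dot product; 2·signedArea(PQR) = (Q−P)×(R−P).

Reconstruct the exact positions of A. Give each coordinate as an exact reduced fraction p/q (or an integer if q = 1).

1. A_x = -118/15  [2·signedArea(ADB) = 704/15 ∩ 2·signedArea(ADE) = -88/15]
2. A_y = 116/15  [2·signedArea(ADB) = 704/15 ∩ 2·signedArea(ADE) = -88/15]
   → A = (-118/15, 116/15)

A = (-118/15, 116/15)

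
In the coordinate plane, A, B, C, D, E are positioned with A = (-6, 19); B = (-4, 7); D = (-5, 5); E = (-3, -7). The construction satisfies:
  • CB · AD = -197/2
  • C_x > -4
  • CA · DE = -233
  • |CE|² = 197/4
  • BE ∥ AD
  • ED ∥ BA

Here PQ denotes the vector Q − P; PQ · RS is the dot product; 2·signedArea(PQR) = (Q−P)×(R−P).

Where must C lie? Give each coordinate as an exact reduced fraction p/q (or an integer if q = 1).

1. C_x = -7/2  [CA · DE = -233 ∩ CB · AD = -197/2]
2. C_y = 0  [CA · DE = -233 ∩ CB · AD = -197/2]
   → C = (-7/2, 0)

C = (-7/2, 0)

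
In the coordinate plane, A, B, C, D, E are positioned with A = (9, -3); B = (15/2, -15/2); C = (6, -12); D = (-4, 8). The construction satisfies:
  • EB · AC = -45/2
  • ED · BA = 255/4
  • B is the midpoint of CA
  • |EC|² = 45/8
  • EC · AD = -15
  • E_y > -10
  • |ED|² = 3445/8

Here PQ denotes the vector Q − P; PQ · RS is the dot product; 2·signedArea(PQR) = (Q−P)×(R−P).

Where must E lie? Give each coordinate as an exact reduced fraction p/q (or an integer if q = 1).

1. E_x = 27/4  [EB · AC = -45/2 ∩ EC · AD = -15]
2. E_y = -39/4  [EB · AC = -45/2 ∩ EC · AD = -15]
   → E = (27/4, -39/4)

E = (27/4, -39/4)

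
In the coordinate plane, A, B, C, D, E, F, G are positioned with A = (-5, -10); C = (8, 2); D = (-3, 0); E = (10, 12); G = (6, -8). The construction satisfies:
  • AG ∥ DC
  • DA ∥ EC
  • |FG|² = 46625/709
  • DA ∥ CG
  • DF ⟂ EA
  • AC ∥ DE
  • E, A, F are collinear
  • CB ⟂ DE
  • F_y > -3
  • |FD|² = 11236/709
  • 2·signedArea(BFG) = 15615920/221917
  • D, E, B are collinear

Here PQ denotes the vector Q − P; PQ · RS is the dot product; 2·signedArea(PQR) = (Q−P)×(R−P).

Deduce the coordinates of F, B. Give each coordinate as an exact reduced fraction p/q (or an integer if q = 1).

1. F_x = 205/709  [E, A, F are collinear ∩ DF ⟂ EA]
2. F_y = -1590/709  [E, A, F are collinear ∩ DF ⟂ EA]
   → F = (205/709, -1590/709)
3. B_x = 1232/313  [D, E, B are collinear ∩ CB ⟂ DE]
4. B_y = 2004/313  [D, E, B are collinear ∩ CB ⟂ DE]
   → B = (1232/313, 2004/313)

B = (1232/313, 2004/313)
F = (205/709, -1590/709)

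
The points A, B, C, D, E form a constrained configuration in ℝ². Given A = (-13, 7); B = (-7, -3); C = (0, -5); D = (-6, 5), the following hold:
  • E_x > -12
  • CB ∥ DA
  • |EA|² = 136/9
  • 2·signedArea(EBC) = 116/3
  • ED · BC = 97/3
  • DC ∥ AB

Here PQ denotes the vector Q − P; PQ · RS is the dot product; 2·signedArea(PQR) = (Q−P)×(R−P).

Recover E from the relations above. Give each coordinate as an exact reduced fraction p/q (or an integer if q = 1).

1. E_x = -11  [ED · BC = 97/3 ∩ 2·signedArea(EBC) = 116/3]
2. E_y = 11/3  [ED · BC = 97/3 ∩ 2·signedArea(EBC) = 116/3]
   → E = (-11, 11/3)

E = (-11, 11/3)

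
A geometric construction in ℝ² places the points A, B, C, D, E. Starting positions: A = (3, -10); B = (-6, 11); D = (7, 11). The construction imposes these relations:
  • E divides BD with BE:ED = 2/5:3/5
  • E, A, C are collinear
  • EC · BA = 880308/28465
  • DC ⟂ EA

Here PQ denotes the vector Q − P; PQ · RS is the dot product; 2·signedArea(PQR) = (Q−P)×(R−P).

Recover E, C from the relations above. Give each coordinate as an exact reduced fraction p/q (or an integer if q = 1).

C = (-6293/11386, 109685/11386)
E = (-4/5, 11)

1. E_x = -4/5  [E divides BD with BE:ED = 2/5:3/5]
2. E_y = 11  [E divides BD with BE:ED = 2/5:3/5]
   → E = (-4/5, 11)
3. C_x = -6293/11386  [E, A, C are collinear ∩ DC ⟂ EA]
4. C_y = 109685/11386  [E, A, C are collinear ∩ DC ⟂ EA]
   → C = (-6293/11386, 109685/11386)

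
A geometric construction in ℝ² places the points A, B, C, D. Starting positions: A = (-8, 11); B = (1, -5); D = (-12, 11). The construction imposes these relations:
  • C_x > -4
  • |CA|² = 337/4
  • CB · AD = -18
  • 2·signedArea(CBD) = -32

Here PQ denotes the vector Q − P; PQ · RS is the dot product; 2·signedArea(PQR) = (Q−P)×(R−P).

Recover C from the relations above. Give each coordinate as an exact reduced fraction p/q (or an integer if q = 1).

1. C_x = -7/2  [CB · AD = -18 ∩ 2·signedArea(CBD) = -32]
2. C_y = 3  [CB · AD = -18 ∩ 2·signedArea(CBD) = -32]
   → C = (-7/2, 3)

C = (-7/2, 3)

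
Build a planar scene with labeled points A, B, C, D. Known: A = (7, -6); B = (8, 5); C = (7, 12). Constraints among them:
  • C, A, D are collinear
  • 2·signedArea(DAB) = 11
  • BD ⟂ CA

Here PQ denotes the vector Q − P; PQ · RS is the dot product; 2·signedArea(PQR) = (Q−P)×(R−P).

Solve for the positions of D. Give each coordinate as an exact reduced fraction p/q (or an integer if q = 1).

D = (7, 5)

1. D_x = 7  [C, A, D are collinear ∩ BD ⟂ CA]
2. D_y = 5  [C, A, D are collinear ∩ BD ⟂ CA]
   → D = (7, 5)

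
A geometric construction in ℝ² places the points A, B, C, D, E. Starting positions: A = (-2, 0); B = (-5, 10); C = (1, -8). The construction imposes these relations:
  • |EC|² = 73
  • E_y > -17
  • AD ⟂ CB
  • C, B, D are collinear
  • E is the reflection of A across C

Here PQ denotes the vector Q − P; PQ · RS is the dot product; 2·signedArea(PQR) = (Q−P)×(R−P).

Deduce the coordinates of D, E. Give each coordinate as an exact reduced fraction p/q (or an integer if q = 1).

1. D_x = -17/10  [C, B, D are collinear ∩ AD ⟂ CB]
2. D_y = 1/10  [C, B, D are collinear ∩ AD ⟂ CB]
   → D = (-17/10, 1/10)
3. E_x = 4  [E is the reflection of A across C]
4. E_y = -16  [E is the reflection of A across C]
   → E = (4, -16)

D = (-17/10, 1/10)
E = (4, -16)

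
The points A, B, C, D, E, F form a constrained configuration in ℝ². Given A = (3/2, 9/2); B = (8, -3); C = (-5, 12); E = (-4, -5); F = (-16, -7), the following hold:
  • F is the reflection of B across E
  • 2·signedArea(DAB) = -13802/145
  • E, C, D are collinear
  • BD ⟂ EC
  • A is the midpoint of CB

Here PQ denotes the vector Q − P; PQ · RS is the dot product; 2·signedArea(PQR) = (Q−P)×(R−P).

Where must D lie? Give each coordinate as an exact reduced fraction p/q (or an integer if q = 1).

1. D_x = -591/145  [E, C, D are collinear ∩ BD ⟂ EC]
2. D_y = -538/145  [E, C, D are collinear ∩ BD ⟂ EC]
   → D = (-591/145, -538/145)

D = (-591/145, -538/145)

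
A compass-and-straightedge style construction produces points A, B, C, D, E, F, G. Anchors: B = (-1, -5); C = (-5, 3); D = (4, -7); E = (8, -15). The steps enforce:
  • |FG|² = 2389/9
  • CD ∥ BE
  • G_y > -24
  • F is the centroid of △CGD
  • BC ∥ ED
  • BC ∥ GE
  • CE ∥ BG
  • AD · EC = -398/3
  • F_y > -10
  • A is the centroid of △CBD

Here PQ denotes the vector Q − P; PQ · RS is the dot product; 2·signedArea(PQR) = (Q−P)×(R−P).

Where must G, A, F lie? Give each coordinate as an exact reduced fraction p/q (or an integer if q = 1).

A = (-2/3, -3)
F = (11/3, -9)
G = (12, -23)

1. G_x = 12  [BC ∥ GE ∩ CE ∥ BG]
2. G_y = -23  [BC ∥ GE ∩ CE ∥ BG]
   → G = (12, -23)
3. A_x = -2/3  [A is the centroid of △CBD]
4. A_y = -3  [A is the centroid of △CBD]
   → A = (-2/3, -3)
5. F_x = 11/3  [F is the centroid of △CGD]
6. F_y = -9  [F is the centroid of △CGD]
   → F = (11/3, -9)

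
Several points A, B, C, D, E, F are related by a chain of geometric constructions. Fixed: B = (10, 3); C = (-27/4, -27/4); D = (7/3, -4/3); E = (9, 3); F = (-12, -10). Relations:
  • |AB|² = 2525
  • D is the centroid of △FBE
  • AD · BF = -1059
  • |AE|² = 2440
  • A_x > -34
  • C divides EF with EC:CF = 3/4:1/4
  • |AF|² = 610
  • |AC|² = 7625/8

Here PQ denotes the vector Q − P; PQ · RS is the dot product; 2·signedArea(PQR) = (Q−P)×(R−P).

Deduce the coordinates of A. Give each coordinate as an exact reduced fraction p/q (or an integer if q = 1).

A = (-33, -23)

1. A_x = -33  [line 22·x + 13·y + 1025 = 0 ∩ |AE|² = 2440]
2. A_y = -23  [line 22·x + 13·y + 1025 = 0 ∩ |AE|² = 2440]
   → A = (-33, -23)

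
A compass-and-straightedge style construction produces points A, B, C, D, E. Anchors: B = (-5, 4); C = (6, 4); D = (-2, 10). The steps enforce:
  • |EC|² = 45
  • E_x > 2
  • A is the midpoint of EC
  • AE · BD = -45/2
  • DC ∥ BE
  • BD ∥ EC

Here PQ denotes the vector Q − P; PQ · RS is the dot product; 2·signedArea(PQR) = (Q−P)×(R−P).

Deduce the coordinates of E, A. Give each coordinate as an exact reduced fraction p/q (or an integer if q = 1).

A = (9/2, 1)
E = (3, -2)

1. E_x = 3  [BD ∥ EC ∩ DC ∥ BE]
2. E_y = -2  [BD ∥ EC ∩ DC ∥ BE]
   → E = (3, -2)
3. A_x = 9/2  [A is the midpoint of EC]
4. A_y = 1  [A is the midpoint of EC]
   → A = (9/2, 1)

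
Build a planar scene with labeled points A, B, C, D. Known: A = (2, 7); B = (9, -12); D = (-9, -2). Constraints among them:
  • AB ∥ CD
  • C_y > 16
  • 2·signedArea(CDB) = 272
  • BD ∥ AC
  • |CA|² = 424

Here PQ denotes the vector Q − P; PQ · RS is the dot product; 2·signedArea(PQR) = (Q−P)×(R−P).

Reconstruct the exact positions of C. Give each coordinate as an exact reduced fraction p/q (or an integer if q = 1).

1. C_x = -16  [AB ∥ CD ∩ BD ∥ AC]
2. C_y = 17  [AB ∥ CD ∩ BD ∥ AC]
   → C = (-16, 17)

C = (-16, 17)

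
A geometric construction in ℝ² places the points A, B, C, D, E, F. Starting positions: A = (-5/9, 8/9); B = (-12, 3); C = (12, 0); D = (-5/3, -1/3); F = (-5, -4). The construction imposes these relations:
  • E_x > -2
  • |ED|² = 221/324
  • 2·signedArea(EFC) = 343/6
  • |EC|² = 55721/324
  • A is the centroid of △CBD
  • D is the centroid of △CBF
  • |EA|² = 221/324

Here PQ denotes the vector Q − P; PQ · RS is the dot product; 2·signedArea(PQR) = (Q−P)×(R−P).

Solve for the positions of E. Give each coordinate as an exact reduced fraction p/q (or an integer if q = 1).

1. E_x = -10/9  [line -4·x + 17·y + -55/6 = 0 ∩ |ED|² = 221/324]
2. E_y = 5/18  [line -4·x + 17·y + -55/6 = 0 ∩ |ED|² = 221/324]
   → E = (-10/9, 5/18)

E = (-10/9, 5/18)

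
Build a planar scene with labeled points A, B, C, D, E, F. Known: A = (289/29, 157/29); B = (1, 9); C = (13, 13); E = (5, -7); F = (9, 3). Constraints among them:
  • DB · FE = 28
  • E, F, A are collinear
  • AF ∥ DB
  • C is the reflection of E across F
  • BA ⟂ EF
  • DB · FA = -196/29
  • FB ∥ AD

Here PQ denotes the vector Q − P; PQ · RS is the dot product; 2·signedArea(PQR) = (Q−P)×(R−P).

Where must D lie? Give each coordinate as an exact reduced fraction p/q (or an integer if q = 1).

D = (57/29, 331/29)

1. D_x = 57/29  [AF ∥ DB ∩ FB ∥ AD]
2. D_y = 331/29  [AF ∥ DB ∩ FB ∥ AD]
   → D = (57/29, 331/29)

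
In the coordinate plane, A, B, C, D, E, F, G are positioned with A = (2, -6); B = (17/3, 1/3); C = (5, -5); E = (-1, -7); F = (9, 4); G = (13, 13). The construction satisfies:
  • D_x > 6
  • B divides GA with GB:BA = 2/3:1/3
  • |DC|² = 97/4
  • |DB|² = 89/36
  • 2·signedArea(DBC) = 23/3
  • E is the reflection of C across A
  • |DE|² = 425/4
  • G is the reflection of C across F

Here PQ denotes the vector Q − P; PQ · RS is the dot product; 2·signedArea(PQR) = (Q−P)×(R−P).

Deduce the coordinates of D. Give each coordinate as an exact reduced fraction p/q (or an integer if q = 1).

1. D_x = 7  [line 16/3·x + -2/3·y + -113/3 = 0 ∩ |DE|² = 425/4]
2. D_y = -1/2  [line 16/3·x + -2/3·y + -113/3 = 0 ∩ |DE|² = 425/4]
   → D = (7, -1/2)

D = (7, -1/2)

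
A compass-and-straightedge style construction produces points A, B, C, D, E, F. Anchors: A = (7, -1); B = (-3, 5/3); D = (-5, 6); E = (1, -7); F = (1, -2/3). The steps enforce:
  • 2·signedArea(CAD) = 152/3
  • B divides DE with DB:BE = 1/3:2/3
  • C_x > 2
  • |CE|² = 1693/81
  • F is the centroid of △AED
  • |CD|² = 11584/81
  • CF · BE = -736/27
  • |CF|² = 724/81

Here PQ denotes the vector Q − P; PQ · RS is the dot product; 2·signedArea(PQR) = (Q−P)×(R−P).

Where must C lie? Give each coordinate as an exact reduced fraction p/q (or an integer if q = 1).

1. C_x = 3  [2·signedArea(CAD) = 152/3 ∩ CF · BE = -736/27]
2. C_y = -26/9  [2·signedArea(CAD) = 152/3 ∩ CF · BE = -736/27]
   → C = (3, -26/9)

C = (3, -26/9)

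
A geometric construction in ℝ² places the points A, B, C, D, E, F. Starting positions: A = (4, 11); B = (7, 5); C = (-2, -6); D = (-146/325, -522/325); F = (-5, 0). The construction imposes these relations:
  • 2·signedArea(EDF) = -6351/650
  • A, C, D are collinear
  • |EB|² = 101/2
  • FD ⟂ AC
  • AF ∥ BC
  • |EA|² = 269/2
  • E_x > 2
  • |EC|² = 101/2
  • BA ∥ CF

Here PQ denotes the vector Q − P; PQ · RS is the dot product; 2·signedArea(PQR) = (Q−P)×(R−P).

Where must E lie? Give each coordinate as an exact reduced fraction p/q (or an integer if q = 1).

1. E_x = 5/2  [line -522/325·x + -1479/325·y + 87/50 = 0 ∩ |EA|² = 269/2]
2. E_y = -1/2  [line -522/325·x + -1479/325·y + 87/50 = 0 ∩ |EA|² = 269/2]
   → E = (5/2, -1/2)

E = (5/2, -1/2)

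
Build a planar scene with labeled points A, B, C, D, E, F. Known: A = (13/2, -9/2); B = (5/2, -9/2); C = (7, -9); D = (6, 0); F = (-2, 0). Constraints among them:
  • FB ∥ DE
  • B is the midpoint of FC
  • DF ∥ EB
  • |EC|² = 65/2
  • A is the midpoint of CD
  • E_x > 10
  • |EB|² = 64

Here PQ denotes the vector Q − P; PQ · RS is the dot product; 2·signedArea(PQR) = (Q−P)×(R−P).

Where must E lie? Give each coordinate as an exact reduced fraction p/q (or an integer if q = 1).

E = (21/2, -9/2)

1. E_x = 21/2  [DF ∥ EB ∩ FB ∥ DE]
2. E_y = -9/2  [DF ∥ EB ∩ FB ∥ DE]
   → E = (21/2, -9/2)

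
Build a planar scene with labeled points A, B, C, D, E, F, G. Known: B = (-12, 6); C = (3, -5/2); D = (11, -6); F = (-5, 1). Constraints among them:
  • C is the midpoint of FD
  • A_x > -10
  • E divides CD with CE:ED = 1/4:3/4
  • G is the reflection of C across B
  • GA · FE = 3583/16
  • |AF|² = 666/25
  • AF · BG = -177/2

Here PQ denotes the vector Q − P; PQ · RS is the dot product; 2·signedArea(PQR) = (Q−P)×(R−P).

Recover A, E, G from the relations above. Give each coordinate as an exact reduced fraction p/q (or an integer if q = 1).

1. E_x = 5  [E divides CD with CE:ED = 1/4:3/4]
2. E_y = -27/8  [E divides CD with CE:ED = 1/4:3/4]
   → E = (5, -27/8)
3. G_x = -27  [G is the reflection of C across B]
4. G_y = 29/2  [G is the reflection of C across B]
   → G = (-27, 29/2)
5. A_x = -46/5  [AF · BG = -177/2 ∩ GA · FE = 3583/16]
6. A_y = 4  [AF · BG = -177/2 ∩ GA · FE = 3583/16]
   → A = (-46/5, 4)

A = (-46/5, 4)
E = (5, -27/8)
G = (-27, 29/2)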